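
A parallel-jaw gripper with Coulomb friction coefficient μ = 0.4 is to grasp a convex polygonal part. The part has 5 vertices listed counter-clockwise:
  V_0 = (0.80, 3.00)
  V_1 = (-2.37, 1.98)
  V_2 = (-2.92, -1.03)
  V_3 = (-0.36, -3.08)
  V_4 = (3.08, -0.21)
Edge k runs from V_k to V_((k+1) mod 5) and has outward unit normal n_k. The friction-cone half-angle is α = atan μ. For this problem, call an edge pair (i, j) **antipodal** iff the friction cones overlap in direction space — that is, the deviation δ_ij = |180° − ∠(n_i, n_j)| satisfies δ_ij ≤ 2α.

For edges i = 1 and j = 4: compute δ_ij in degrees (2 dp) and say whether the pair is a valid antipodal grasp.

α = atan 0.4 = 21.80°;  2α = 43.60°
edge 1: e_1 = (-0.55, -3.01);  n_1 = (-0.9837, +0.1797)
edge 4: e_4 = (-2.28, +3.21);  n_4 = (+0.8153, +0.5791)
∠(n_1, n_4) = 134.26°
δ = |180° − 134.26°| = 45.74°
45.74° > 2α = 43.60°  →  invalid

δ = 45.74°, invalid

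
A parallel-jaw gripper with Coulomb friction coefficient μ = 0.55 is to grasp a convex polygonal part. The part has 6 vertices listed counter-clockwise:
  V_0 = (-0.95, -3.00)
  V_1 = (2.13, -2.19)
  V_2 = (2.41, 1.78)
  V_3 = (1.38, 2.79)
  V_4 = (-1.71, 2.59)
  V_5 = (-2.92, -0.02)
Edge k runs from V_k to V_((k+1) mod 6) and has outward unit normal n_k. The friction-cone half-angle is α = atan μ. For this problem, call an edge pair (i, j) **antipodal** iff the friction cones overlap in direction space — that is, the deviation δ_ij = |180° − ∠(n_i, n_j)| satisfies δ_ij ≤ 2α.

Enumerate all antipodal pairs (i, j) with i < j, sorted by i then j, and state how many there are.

count = 5; pairs: (0,3), (0,4), (1,4), (1,5), (2,5)

α = atan 0.55 = 28.81°;  2α = 57.62°
n_0 = (+0.2543, -0.9671)
n_1 = (+0.9975, -0.0704)
n_2 = (+0.7001, +0.7140)
n_3 = (-0.0646, +0.9979)
n_4 = (-0.9072, +0.4206)
n_5 = (-0.8342, -0.5515)
  (0,1): δ = 108.77°  ·
  (0,2): δ = 59.17°  ·
  (0,3): δ = 11.03°  ✓
  (0,4): δ = 50.39°  ✓
  (0,5): δ = 108.73°  ·
  (1,2): δ = 130.40°  ·
  (1,3): δ = 82.26°  ·
  (1,4): δ = 20.84°  ✓
  (1,5): δ = 37.50°  ✓
  (2,3): δ = 131.86°  ·
  (2,4): δ = 70.43°  ·
  (2,5): δ = 12.09°  ✓
  (3,4): δ = 118.58°  ·
  (3,5): δ = 60.24°  ·
  (4,5): δ = 121.66°  ·
antipodal pairs: 5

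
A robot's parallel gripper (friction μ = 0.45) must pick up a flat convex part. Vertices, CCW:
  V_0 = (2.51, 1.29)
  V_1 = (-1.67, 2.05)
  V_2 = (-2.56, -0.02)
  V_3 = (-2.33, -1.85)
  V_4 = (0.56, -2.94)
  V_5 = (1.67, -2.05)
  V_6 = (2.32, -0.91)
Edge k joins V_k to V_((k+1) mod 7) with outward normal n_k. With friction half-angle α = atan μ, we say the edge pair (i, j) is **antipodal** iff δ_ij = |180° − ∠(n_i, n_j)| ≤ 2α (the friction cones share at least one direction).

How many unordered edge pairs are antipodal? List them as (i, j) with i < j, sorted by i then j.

count = 6; pairs: (0,3), (1,4), (1,5), (1,6), (2,5), (2,6)

α = atan 0.45 = 24.23°;  2α = 48.46°
n_0 = (+0.1789, +0.9839)
n_1 = (-0.9187, +0.3950)
n_2 = (-0.9922, -0.1247)
n_3 = (-0.3529, -0.9357)
n_4 = (+0.6256, -0.7802)
n_5 = (+0.8687, -0.4953)
n_6 = (+0.9963, -0.0860)
  (0,1): δ = 102.96°  ·
  (0,2): δ = 72.53°  ·
  (0,3): δ = 10.36°  ✓
  (0,4): δ = 49.03°  ·
  (0,5): δ = 70.61°  ·
  (0,6): δ = 95.37°  ·
  (1,2): δ = 149.57°  ·
  (1,3): δ = 87.40°  ·
  (1,4): δ = 28.01°  ✓
  (1,5): δ = 6.43°  ✓
  (1,6): δ = 18.33°  ✓
  (2,3): δ = 117.83°  ·
  (2,4): δ = 58.44°  ·
  (2,5): δ = 36.85°  ✓
  (2,6): δ = 12.10°  ✓
  (3,4): δ = 120.61°  ·
  (3,5): δ = 99.03°  ·
  (3,6): δ = 74.27°  ·
  (4,5): δ = 158.41°  ·
  (4,6): δ = 133.66°  ·
  (5,6): δ = 155.25°  ·
antipodal pairs: 6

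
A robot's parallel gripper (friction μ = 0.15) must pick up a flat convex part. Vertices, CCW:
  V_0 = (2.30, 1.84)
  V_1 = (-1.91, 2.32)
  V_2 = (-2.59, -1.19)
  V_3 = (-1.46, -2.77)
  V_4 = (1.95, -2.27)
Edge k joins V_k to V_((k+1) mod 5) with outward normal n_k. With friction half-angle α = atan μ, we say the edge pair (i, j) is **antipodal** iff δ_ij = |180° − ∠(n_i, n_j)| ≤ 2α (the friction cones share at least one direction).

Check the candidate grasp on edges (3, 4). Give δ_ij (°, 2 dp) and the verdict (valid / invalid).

α = atan 0.15 = 8.53°;  2α = 17.06°
edge 3: e_3 = (+3.41, +0.50);  n_3 = (+0.1451, -0.9894)
edge 4: e_4 = (+0.35, +4.11);  n_4 = (+0.9964, -0.0849)
∠(n_3, n_4) = 76.79°
δ = |180° − 76.79°| = 103.21°
103.21° > 2α = 17.06°  →  invalid

δ = 103.21°, invalid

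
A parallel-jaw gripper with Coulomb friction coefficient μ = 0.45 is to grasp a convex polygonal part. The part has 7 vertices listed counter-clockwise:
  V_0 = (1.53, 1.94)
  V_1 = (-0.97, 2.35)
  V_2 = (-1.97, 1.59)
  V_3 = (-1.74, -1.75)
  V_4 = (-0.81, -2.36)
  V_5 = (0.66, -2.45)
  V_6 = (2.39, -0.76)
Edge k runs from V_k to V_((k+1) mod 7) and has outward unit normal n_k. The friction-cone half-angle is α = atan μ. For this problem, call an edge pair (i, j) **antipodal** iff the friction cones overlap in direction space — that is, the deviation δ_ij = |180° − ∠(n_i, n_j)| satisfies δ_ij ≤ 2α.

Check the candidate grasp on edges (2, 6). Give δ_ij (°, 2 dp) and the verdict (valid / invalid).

δ = 13.73°, valid

α = atan 0.45 = 24.23°;  2α = 48.46°
edge 2: e_2 = (+0.23, -3.34);  n_2 = (-0.9976, -0.0687)
edge 6: e_6 = (-0.86, +2.70);  n_6 = (+0.9528, +0.3035)
∠(n_2, n_6) = 166.27°
δ = |180° − 166.27°| = 13.73°
13.73° ≤ 2α = 48.46°  →  valid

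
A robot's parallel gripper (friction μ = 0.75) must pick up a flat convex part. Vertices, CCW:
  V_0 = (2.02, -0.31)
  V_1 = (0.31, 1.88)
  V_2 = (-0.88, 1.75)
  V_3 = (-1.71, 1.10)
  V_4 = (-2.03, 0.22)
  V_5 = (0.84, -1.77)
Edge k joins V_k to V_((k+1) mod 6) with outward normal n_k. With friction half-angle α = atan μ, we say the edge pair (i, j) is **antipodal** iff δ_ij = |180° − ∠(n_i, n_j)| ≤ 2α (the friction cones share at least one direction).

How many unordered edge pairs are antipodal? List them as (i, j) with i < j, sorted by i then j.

count = 7; pairs: (0,3), (0,4), (1,4), (1,5), (2,4), (2,5), (3,5)

α = atan 0.75 = 36.87°;  2α = 73.74°
n_0 = (+0.7882, +0.6154)
n_1 = (-0.1086, +0.9941)
n_2 = (-0.6166, +0.7873)
n_3 = (-0.9398, +0.3417)
n_4 = (-0.5698, -0.8218)
n_5 = (+0.7777, -0.6286)
  (0,1): δ = 121.75°  ·
  (0,2): δ = 89.92°  ·
  (0,3): δ = 57.97°  ✓
  (0,4): δ = 17.28°  ✓
  (0,5): δ = 103.07°  ·
  (1,2): δ = 148.17°  ·
  (1,3): δ = 116.22°  ·
  (1,4): δ = 40.97°  ✓
  (1,5): δ = 44.82°  ✓
  (2,3): δ = 148.05°  ·
  (2,4): δ = 72.80°  ✓
  (2,5): δ = 12.99°  ✓
  (3,4): δ = 104.75°  ·
  (3,5): δ = 18.96°  ✓
  (4,5): δ = 94.21°  ·
antipodal pairs: 7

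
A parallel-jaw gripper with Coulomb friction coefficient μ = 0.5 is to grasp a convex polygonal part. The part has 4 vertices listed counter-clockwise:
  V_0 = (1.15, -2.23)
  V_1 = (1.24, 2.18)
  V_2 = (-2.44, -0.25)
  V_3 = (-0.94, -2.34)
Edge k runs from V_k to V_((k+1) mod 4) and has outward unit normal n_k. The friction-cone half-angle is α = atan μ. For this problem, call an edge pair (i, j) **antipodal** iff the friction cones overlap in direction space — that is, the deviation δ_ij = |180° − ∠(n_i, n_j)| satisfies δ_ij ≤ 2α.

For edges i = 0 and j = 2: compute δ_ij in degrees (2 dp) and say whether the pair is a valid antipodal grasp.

α = atan 0.5 = 26.57°;  2α = 53.13°
edge 0: e_0 = (+0.09, +4.41);  n_0 = (+0.9998, -0.0204)
edge 2: e_2 = (+1.50, -2.09);  n_2 = (-0.8124, -0.5831)
∠(n_0, n_2) = 143.16°
δ = |180° − 143.16°| = 36.84°
36.84° ≤ 2α = 53.13°  →  valid

δ = 36.84°, valid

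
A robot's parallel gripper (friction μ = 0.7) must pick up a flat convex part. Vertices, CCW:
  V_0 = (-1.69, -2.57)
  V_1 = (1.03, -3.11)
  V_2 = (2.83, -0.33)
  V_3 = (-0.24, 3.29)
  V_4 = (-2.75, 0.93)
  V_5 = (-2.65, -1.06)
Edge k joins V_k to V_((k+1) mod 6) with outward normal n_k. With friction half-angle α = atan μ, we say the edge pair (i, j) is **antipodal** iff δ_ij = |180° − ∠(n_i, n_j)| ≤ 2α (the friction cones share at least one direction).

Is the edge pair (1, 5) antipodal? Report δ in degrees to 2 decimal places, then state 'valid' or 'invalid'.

δ = 65.37°, valid

α = atan 0.7 = 34.99°;  2α = 69.98°
edge 1: e_1 = (+1.80, +2.78);  n_1 = (+0.8394, -0.5435)
edge 5: e_5 = (+0.96, -1.51);  n_5 = (-0.8439, -0.5365)
∠(n_1, n_5) = 114.63°
δ = |180° − 114.63°| = 65.37°
65.37° ≤ 2α = 69.98°  →  valid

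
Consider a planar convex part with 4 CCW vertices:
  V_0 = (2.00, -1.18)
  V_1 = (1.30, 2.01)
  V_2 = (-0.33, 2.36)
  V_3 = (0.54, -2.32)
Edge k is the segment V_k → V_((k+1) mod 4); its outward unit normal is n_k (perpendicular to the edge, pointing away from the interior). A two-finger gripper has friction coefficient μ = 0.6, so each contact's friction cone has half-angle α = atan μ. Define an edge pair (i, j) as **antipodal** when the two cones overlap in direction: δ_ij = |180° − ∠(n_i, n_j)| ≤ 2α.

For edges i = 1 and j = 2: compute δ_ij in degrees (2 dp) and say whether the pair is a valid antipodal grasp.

α = atan 0.6 = 30.96°;  2α = 61.93°
edge 1: e_1 = (-1.63, +0.35);  n_1 = (+0.2099, +0.9777)
edge 2: e_2 = (+0.87, -4.68);  n_2 = (-0.9832, -0.1828)
∠(n_1, n_2) = 112.65°
δ = |180° − 112.65°| = 67.35°
67.35° > 2α = 61.93°  →  invalid

δ = 67.35°, invalid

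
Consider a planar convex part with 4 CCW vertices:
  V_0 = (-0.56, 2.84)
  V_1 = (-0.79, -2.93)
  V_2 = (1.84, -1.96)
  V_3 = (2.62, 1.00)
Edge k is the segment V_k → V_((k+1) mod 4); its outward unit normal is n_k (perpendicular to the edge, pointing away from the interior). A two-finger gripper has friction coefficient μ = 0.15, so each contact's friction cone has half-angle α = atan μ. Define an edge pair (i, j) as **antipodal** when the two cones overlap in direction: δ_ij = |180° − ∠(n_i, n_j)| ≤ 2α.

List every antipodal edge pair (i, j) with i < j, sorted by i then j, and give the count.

α = atan 0.15 = 8.53°;  2α = 17.06°
n_0 = (-0.9992, +0.0398)
n_1 = (+0.3460, -0.9382)
n_2 = (+0.9670, -0.2548)
n_3 = (+0.5008, +0.8656)
  (0,1): δ = 67.47°  ·
  (0,2): δ = 12.48°  ✓
  (0,3): δ = 62.23°  ·
  (1,2): δ = 125.01°  ·
  (1,3): δ = 50.30°  ·
  (2,3): δ = 105.29°  ·
antipodal pairs: 1

count = 1; pairs: (0,2)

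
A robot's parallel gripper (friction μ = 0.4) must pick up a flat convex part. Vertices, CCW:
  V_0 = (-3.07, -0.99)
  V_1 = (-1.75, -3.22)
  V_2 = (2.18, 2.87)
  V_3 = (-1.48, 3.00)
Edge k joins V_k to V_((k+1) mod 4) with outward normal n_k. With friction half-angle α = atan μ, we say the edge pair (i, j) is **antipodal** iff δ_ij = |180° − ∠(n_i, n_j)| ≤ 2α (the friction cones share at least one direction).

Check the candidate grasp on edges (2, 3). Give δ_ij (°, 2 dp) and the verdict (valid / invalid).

δ = 109.69°, invalid

α = atan 0.4 = 21.80°;  2α = 43.60°
edge 2: e_2 = (-3.66, +0.13);  n_2 = (+0.0355, +0.9994)
edge 3: e_3 = (-1.59, -3.99);  n_3 = (-0.9290, +0.3702)
∠(n_2, n_3) = 70.31°
δ = |180° − 70.31°| = 109.69°
109.69° > 2α = 43.60°  →  invalid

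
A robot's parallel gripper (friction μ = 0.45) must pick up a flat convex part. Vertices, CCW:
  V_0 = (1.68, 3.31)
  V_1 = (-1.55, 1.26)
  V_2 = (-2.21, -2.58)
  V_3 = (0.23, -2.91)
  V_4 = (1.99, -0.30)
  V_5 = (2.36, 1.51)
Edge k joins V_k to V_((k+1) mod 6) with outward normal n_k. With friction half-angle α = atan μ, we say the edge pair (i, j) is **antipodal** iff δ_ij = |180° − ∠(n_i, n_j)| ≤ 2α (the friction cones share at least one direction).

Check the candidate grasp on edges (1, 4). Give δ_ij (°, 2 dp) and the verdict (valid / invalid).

α = atan 0.45 = 24.23°;  2α = 48.46°
edge 1: e_1 = (-0.66, -3.84);  n_1 = (-0.9855, +0.1694)
edge 4: e_4 = (+0.37, +1.81);  n_4 = (+0.9797, -0.2003)
∠(n_1, n_4) = 178.20°
δ = |180° − 178.20°| = 1.80°
1.80° ≤ 2α = 48.46°  →  valid

δ = 1.80°, valid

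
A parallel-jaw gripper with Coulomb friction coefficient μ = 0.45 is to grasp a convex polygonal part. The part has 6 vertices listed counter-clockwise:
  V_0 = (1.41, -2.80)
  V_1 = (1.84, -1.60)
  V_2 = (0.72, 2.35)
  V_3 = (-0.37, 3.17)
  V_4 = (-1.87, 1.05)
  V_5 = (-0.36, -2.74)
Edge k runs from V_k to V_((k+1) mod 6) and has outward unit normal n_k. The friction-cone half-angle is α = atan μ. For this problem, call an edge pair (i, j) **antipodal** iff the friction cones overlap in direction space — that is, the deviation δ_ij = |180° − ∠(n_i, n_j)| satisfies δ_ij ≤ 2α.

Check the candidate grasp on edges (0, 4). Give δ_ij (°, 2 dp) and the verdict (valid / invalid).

α = atan 0.45 = 24.23°;  2α = 48.46°
edge 0: e_0 = (+0.43, +1.20);  n_0 = (+0.9414, -0.3373)
edge 4: e_4 = (+1.51, -3.79);  n_4 = (-0.9290, -0.3701)
∠(n_0, n_4) = 138.56°
δ = |180° − 138.56°| = 41.44°
41.44° ≤ 2α = 48.46°  →  valid

δ = 41.44°, valid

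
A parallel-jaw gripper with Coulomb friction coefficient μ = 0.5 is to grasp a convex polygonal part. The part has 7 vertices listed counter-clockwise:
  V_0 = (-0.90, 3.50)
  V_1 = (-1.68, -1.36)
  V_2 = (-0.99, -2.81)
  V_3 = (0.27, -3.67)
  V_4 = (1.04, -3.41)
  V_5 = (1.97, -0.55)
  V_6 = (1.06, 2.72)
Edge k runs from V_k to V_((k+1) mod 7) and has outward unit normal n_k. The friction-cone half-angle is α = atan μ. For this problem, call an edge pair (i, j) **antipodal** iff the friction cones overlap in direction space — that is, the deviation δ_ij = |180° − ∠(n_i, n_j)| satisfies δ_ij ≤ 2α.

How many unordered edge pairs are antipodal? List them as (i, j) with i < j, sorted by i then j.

α = atan 0.5 = 26.57°;  2α = 53.13°
n_0 = (-0.9874, +0.1585)
n_1 = (-0.9030, -0.4297)
n_2 = (-0.5637, -0.8259)
n_3 = (+0.3199, -0.9474)
n_4 = (+0.9510, -0.3092)
n_5 = (+0.9634, +0.2681)
n_6 = (+0.3698, +0.9291)
  (0,1): δ = 145.43°  ·
  (0,2): δ = 115.20°  ·
  (0,3): δ = 62.22°  ·
  (0,4): δ = 8.90°  ✓
  (0,5): δ = 24.67°  ✓
  (0,6): δ = 77.42°  ·
  (1,2): δ = 149.76°  ·
  (1,3): δ = 96.79°  ·
  (1,4): δ = 43.46°  ✓
  (1,5): δ = 9.90°  ✓
  (1,6): δ = 42.85°  ✓
  (2,3): δ = 127.03°  ·
  (2,4): δ = 73.70°  ·
  (2,5): δ = 40.13°  ✓
  (2,6): δ = 12.61°  ✓
  (3,4): δ = 126.67°  ·
  (3,5): δ = 93.11°  ·
  (3,6): δ = 40.36°  ✓
  (4,5): δ = 146.44°  ·
  (4,6): δ = 93.69°  ·
  (5,6): δ = 127.25°  ·
antipodal pairs: 8

count = 8; pairs: (0,4), (0,5), (1,4), (1,5), (1,6), (2,5), (2,6), (3,6)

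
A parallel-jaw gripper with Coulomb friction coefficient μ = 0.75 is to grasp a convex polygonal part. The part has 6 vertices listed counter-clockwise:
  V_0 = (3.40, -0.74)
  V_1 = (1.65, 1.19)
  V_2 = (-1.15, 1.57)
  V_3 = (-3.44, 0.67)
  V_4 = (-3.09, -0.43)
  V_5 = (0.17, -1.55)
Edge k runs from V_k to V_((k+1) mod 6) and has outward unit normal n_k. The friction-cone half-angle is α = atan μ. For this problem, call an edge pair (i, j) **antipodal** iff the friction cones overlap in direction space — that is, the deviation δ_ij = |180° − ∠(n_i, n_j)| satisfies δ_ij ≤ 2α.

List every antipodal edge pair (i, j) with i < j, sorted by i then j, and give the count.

α = atan 0.75 = 36.87°;  2α = 73.74°
n_0 = (+0.7408, +0.6717)
n_1 = (+0.1345, +0.9909)
n_2 = (-0.3658, +0.9307)
n_3 = (-0.9529, -0.3032)
n_4 = (-0.3249, -0.9457)
n_5 = (+0.2432, -0.9700)
  (0,1): δ = 139.93°  ·
  (0,2): δ = 110.74°  ·
  (0,3): δ = 24.55°  ✓
  (0,4): δ = 28.84°  ✓
  (0,5): δ = 61.88°  ✓
  (1,2): δ = 150.82°  ·
  (1,3): δ = 64.62°  ✓
  (1,4): δ = 11.23°  ✓
  (1,5): δ = 21.81°  ✓
  (2,3): δ = 93.81°  ·
  (2,4): δ = 40.42°  ✓
  (2,5): δ = 7.38°  ✓
  (3,4): δ = 126.61°  ·
  (3,5): δ = 93.57°  ·
  (4,5): δ = 146.96°  ·
antipodal pairs: 8

count = 8; pairs: (0,3), (0,4), (0,5), (1,3), (1,4), (1,5), (2,4), (2,5)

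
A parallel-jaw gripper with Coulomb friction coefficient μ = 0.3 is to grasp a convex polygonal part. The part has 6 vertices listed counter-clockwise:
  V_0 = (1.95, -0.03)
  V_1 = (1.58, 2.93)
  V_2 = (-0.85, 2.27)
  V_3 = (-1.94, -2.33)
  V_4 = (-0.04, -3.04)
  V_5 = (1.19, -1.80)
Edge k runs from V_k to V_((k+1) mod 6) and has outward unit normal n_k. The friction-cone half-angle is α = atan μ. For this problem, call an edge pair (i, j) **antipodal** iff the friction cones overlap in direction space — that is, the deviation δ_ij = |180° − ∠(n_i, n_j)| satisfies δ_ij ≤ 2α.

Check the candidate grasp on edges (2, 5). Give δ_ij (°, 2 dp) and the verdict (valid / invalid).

δ = 9.91°, valid

α = atan 0.3 = 16.70°;  2α = 33.40°
edge 2: e_2 = (-1.09, -4.60);  n_2 = (-0.9731, +0.2306)
edge 5: e_5 = (+0.76, +1.77);  n_5 = (+0.9189, -0.3945)
∠(n_2, n_5) = 170.09°
δ = |180° − 170.09°| = 9.91°
9.91° ≤ 2α = 33.40°  →  valid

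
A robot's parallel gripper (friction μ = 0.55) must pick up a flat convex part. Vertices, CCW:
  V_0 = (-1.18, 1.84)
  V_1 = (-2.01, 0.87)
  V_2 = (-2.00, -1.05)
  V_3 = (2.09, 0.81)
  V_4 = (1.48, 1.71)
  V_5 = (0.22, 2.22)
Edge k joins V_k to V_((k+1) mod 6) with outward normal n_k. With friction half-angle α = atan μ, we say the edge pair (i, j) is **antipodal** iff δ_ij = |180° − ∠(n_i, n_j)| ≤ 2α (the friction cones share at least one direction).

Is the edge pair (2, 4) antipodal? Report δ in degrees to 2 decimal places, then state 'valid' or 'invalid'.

δ = 46.49°, valid

α = atan 0.55 = 28.81°;  2α = 57.62°
edge 2: e_2 = (+4.09, +1.86);  n_2 = (+0.4140, -0.9103)
edge 4: e_4 = (-1.26, +0.51);  n_4 = (+0.3752, +0.9269)
∠(n_2, n_4) = 133.51°
δ = |180° − 133.51°| = 46.49°
46.49° ≤ 2α = 57.62°  →  valid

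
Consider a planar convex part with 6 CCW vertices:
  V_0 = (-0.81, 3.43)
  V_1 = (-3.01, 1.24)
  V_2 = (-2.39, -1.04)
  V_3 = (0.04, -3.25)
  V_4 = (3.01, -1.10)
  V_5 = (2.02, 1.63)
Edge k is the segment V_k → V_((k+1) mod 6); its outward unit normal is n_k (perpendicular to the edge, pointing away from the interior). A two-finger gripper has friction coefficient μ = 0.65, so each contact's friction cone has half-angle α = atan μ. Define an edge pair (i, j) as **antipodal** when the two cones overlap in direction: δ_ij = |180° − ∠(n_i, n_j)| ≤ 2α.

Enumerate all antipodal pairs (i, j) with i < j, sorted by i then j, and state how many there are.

count = 6; pairs: (0,3), (0,4), (1,4), (1,5), (2,4), (2,5)

α = atan 0.65 = 33.02°;  2α = 66.05°
n_0 = (-0.7055, +0.7087)
n_1 = (-0.9650, -0.2624)
n_2 = (-0.6728, -0.7398)
n_3 = (+0.5864, -0.8100)
n_4 = (+0.9401, +0.3409)
n_5 = (+0.5367, +0.8438)
  (0,1): δ = 119.66°  ·
  (0,2): δ = 87.15°  ·
  (0,3): δ = 8.97°  ✓
  (0,4): δ = 65.06°  ✓
  (0,5): δ = 102.67°  ·
  (1,2): δ = 147.50°  ·
  (1,3): δ = 69.31°  ·
  (1,4): δ = 4.72°  ✓
  (1,5): δ = 42.33°  ✓
  (2,3): δ = 101.81°  ·
  (2,4): δ = 27.78°  ✓
  (2,5): δ = 9.83°  ✓
  (3,4): δ = 105.97°  ·
  (3,5): δ = 68.36°  ·
  (4,5): δ = 142.39°  ·
antipodal pairs: 6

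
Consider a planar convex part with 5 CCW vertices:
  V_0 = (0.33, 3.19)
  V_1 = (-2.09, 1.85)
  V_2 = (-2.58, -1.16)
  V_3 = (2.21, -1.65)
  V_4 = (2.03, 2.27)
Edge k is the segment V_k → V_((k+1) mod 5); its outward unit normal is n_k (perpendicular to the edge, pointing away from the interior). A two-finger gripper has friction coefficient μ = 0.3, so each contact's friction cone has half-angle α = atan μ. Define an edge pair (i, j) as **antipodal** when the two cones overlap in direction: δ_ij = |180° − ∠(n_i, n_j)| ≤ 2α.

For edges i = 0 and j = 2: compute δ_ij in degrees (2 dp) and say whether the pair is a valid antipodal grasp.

α = atan 0.3 = 16.70°;  2α = 33.40°
edge 0: e_0 = (-2.42, -1.34);  n_0 = (-0.4844, +0.8748)
edge 2: e_2 = (+4.79, -0.49);  n_2 = (-0.1018, -0.9948)
∠(n_0, n_2) = 145.19°
δ = |180° − 145.19°| = 34.81°
34.81° > 2α = 33.40°  →  invalid

δ = 34.81°, invalid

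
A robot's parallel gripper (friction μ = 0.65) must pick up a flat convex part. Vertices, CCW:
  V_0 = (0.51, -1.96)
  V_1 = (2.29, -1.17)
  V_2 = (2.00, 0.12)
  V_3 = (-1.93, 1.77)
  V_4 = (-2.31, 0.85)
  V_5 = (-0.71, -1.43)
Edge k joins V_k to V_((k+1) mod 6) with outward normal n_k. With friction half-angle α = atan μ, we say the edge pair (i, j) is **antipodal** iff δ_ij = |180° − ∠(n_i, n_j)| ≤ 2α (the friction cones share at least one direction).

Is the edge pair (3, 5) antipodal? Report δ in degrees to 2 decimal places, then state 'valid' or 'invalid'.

δ = 91.04°, invalid

α = atan 0.65 = 33.02°;  2α = 66.05°
edge 3: e_3 = (-0.38, -0.92);  n_3 = (-0.9243, +0.3818)
edge 5: e_5 = (+1.22, -0.53);  n_5 = (-0.3985, -0.9172)
∠(n_3, n_5) = 88.96°
δ = |180° − 88.96°| = 91.04°
91.04° > 2α = 66.05°  →  invalid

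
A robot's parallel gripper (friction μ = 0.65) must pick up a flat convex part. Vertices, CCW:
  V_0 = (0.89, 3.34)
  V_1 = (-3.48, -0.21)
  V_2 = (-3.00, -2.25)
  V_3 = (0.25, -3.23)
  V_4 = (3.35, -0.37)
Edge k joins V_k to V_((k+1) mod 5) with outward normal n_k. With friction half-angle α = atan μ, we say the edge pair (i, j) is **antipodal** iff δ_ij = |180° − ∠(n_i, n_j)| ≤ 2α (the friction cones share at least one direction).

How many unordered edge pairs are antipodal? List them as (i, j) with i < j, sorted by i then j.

count = 5; pairs: (0,2), (0,3), (1,3), (1,4), (2,4)

α = atan 0.65 = 33.02°;  2α = 66.05°
n_0 = (-0.6305, +0.7762)
n_1 = (-0.9734, -0.2290)
n_2 = (-0.2887, -0.9574)
n_3 = (+0.6781, -0.7350)
n_4 = (+0.8334, +0.5526)
  (0,1): δ = 115.85°  ·
  (0,2): δ = 55.87°  ✓
  (0,3): δ = 3.61°  ✓
  (0,4): δ = 84.46°  ·
  (1,2): δ = 120.02°  ·
  (1,3): δ = 60.55°  ✓
  (1,4): δ = 20.31°  ✓
  (2,3): δ = 120.53°  ·
  (2,4): δ = 39.67°  ✓
  (3,4): δ = 99.15°  ·
antipodal pairs: 5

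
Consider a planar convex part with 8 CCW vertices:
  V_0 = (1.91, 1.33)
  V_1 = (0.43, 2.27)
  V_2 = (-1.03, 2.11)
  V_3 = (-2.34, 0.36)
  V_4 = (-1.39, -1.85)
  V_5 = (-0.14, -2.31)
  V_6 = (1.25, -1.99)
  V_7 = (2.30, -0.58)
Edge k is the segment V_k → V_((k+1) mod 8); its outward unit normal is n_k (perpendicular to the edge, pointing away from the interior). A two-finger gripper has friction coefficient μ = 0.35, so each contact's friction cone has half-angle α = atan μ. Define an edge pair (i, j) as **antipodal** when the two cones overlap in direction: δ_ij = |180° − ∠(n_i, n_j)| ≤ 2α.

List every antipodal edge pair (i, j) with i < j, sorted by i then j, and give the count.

α = atan 0.35 = 19.29°;  2α = 38.58°
n_0 = (+0.5361, +0.8441)
n_1 = (-0.1089, +0.9940)
n_2 = (-0.8005, +0.5993)
n_3 = (-0.9187, -0.3949)
n_4 = (-0.3454, -0.9385)
n_5 = (+0.2243, -0.9745)
n_6 = (+0.8020, -0.5973)
n_7 = (+0.9798, +0.2001)
  (0,1): δ = 141.32°  ·
  (0,2): δ = 94.40°  ·
  (0,3): δ = 34.32°  ✓
  (0,4): δ = 12.22°  ✓
  (0,5): δ = 45.39°  ·
  (0,6): δ = 85.75°  ·
  (0,7): δ = 133.96°  ·
  (1,2): δ = 133.07°  ·
  (1,3): δ = 72.99°  ·
  (1,4): δ = 26.46°  ✓
  (1,5): δ = 6.71°  ✓
  (1,6): δ = 47.07°  ·
  (1,7): δ = 95.29°  ·
  (2,3): δ = 119.92°  ·
  (2,4): δ = 73.39°  ·
  (2,5): δ = 40.22°  ·
  (2,6): δ = 0.14°  ✓
  (2,7): δ = 48.36°  ·
  (3,4): δ = 133.46°  ·
  (3,5): δ = 100.30°  ·
  (3,6): δ = 59.94°  ·
  (3,7): δ = 11.72°  ✓
  (4,5): δ = 146.83°  ·
  (4,6): δ = 106.47°  ·
  (4,7): δ = 58.26°  ·
  (5,6): δ = 139.64°  ·
  (5,7): δ = 91.42°  ·
  (6,7): δ = 131.79°  ·
antipodal pairs: 6

count = 6; pairs: (0,3), (0,4), (1,4), (1,5), (2,6), (3,7)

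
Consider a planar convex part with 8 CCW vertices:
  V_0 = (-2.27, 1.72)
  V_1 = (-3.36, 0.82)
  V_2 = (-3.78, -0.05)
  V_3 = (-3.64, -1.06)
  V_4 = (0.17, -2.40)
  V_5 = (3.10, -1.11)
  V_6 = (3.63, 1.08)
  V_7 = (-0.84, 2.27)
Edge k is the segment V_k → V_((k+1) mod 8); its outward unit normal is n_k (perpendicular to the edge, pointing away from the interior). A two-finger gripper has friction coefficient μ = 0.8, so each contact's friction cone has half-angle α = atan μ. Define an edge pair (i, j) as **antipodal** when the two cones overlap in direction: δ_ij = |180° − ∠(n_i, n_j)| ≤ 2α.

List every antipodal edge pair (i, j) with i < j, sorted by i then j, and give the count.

α = atan 0.8 = 38.66°;  2α = 77.32°
n_0 = (-0.6367, +0.7711)
n_1 = (-0.9006, +0.4347)
n_2 = (-0.9905, -0.1373)
n_3 = (-0.3318, -0.9434)
n_4 = (+0.4029, -0.9152)
n_5 = (+0.9719, -0.2352)
n_6 = (+0.2573, +0.9663)
n_7 = (-0.3590, +0.9333)
  (0,1): δ = 155.32°  ·
  (0,2): δ = 121.65°  ·
  (0,3): δ = 58.92°  ✓
  (0,4): δ = 15.78°  ✓
  (0,5): δ = 36.85°  ✓
  (0,6): δ = 125.55°  ·
  (0,7): δ = 161.49°  ·
  (1,2): δ = 146.34°  ·
  (1,3): δ = 83.61°  ·
  (1,4): δ = 40.47°  ✓
  (1,5): δ = 12.16°  ✓
  (1,6): δ = 100.86°  ·
  (1,7): δ = 136.81°  ·
  (2,3): δ = 117.27°  ·
  (2,4): δ = 74.13°  ✓
  (2,5): δ = 21.50°  ✓
  (2,6): δ = 67.20°  ✓
  (2,7): δ = 103.15°  ·
  (3,4): δ = 136.86°  ·
  (3,5): δ = 84.23°  ·
  (3,6): δ = 4.47°  ✓
  (3,7): δ = 40.41°  ✓
  (4,5): δ = 127.37°  ·
  (4,6): δ = 38.67°  ✓
  (4,7): δ = 2.73°  ✓
  (5,6): δ = 91.30°  ·
  (5,7): δ = 55.36°  ✓
  (6,7): δ = 144.06°  ·
antipodal pairs: 13

count = 13; pairs: (0,3), (0,4), (0,5), (1,4), (1,5), (2,4), (2,5), (2,6), (3,6), (3,7), (4,6), (4,7), (5,7)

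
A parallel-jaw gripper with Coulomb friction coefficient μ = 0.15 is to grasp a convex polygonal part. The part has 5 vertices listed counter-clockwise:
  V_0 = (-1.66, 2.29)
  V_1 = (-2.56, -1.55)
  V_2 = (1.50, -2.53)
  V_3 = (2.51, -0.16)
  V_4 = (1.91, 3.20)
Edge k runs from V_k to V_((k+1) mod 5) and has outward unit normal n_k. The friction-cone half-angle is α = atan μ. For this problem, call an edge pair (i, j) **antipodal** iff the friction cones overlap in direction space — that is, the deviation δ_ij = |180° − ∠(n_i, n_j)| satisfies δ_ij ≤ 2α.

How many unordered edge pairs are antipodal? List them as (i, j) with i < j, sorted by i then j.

α = atan 0.15 = 8.53°;  2α = 17.06°
n_0 = (-0.9736, +0.2282)
n_1 = (-0.2346, -0.9721)
n_2 = (+0.9199, -0.3920)
n_3 = (+0.9844, +0.1758)
n_4 = (-0.2470, +0.9690)
  (0,1): δ = 90.38°  ·
  (0,2): δ = 9.89°  ✓
  (0,3): δ = 23.32°  ·
  (0,4): δ = 117.49°  ·
  (1,2): δ = 99.51°  ·
  (1,3): δ = 66.30°  ·
  (1,4): δ = 27.87°  ·
  (2,3): δ = 146.79°  ·
  (2,4): δ = 52.62°  ·
  (3,4): δ = 85.82°  ·
antipodal pairs: 1

count = 1; pairs: (0,2)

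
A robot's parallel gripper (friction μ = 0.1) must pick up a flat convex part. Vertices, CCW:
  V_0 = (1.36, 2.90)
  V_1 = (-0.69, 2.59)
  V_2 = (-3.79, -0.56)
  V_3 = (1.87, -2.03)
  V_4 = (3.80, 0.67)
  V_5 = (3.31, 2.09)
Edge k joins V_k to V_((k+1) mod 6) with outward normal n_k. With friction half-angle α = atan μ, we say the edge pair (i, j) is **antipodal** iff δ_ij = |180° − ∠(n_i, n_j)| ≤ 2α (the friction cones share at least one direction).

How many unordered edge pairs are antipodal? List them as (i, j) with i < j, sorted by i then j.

count = 2; pairs: (1,3), (2,5)

α = atan 0.1 = 5.71°;  2α = 11.42°
n_0 = (-0.1495, +0.9888)
n_1 = (-0.7127, +0.7014)
n_2 = (-0.2514, -0.9679)
n_3 = (+0.8135, -0.5815)
n_4 = (+0.9453, +0.3262)
n_5 = (+0.3836, +0.9235)
  (0,1): δ = 143.14°  ·
  (0,2): δ = 23.16°  ·
  (0,3): δ = 45.84°  ·
  (0,4): δ = 100.44°  ·
  (0,5): δ = 148.84°  ·
  (1,2): δ = 60.02°  ·
  (1,3): δ = 8.98°  ✓
  (1,4): δ = 63.58°  ·
  (1,5): δ = 111.98°  ·
  (2,3): δ = 111.00°  ·
  (2,4): δ = 56.40°  ·
  (2,5): δ = 8.00°  ✓
  (3,4): δ = 125.40°  ·
  (3,5): δ = 77.00°  ·
  (4,5): δ = 131.60°  ·
antipodal pairs: 2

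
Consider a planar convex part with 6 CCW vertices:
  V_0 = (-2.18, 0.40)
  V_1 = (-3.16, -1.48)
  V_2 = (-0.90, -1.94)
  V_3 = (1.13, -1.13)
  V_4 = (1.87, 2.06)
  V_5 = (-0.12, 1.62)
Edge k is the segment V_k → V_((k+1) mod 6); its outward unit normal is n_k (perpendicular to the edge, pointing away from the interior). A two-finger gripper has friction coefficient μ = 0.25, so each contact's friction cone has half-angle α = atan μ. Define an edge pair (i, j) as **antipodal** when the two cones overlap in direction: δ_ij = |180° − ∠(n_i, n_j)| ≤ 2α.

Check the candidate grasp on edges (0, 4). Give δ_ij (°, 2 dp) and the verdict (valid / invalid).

α = atan 0.25 = 14.04°;  2α = 28.07°
edge 0: e_0 = (-0.98, -1.88);  n_0 = (-0.8868, +0.4622)
edge 4: e_4 = (-1.99, -0.44);  n_4 = (-0.2159, +0.9764)
∠(n_0, n_4) = 50.00°
δ = |180° − 50.00°| = 130.00°
130.00° > 2α = 28.07°  →  invalid

δ = 130.00°, invalid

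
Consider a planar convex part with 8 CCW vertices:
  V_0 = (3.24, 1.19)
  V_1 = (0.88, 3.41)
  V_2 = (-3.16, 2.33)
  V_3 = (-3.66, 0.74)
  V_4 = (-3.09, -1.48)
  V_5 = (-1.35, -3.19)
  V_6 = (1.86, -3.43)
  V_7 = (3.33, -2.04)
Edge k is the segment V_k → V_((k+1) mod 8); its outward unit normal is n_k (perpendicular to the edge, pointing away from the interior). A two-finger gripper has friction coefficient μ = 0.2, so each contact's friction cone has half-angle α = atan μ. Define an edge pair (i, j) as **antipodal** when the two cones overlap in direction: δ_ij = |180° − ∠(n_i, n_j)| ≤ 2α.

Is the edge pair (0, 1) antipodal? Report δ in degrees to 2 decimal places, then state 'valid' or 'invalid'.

δ = 121.78°, invalid

α = atan 0.2 = 11.31°;  2α = 22.62°
edge 0: e_0 = (-2.36, +2.22);  n_0 = (+0.6852, +0.7284)
edge 1: e_1 = (-4.04, -1.08);  n_1 = (-0.2583, +0.9661)
∠(n_0, n_1) = 58.22°
δ = |180° − 58.22°| = 121.78°
121.78° > 2α = 22.62°  →  invalid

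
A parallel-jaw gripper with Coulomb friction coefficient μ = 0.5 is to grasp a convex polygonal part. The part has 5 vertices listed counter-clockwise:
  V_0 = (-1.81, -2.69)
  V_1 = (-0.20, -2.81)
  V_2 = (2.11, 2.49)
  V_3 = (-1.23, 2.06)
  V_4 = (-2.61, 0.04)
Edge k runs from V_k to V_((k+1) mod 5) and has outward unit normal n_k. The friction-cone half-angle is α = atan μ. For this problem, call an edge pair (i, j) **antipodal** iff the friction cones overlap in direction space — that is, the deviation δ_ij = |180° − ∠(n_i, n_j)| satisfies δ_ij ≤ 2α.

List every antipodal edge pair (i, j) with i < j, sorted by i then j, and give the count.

α = atan 0.5 = 26.57°;  2α = 53.13°
n_0 = (-0.0743, -0.9972)
n_1 = (+0.9167, -0.3995)
n_2 = (-0.1277, +0.9918)
n_3 = (-0.8257, +0.5641)
n_4 = (-0.9596, -0.2812)
  (0,1): δ = 109.29°  ·
  (0,2): δ = 11.60°  ✓
  (0,3): δ = 59.92°  ·
  (0,4): δ = 110.60°  ·
  (1,2): δ = 59.11°  ·
  (1,3): δ = 10.79°  ✓
  (1,4): δ = 39.88°  ✓
  (2,3): δ = 131.68°  ·
  (2,4): δ = 81.00°  ·
  (3,4): δ = 129.33°  ·
antipodal pairs: 3

count = 3; pairs: (0,2), (1,3), (1,4)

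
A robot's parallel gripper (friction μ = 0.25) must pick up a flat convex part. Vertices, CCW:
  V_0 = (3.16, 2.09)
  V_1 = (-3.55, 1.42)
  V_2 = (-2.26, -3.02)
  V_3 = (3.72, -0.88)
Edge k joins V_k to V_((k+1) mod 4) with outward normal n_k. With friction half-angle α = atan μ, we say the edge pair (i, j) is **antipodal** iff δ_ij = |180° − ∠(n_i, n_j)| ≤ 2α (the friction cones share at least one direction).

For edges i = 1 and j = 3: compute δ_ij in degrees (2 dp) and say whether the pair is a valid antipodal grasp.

δ = 5.52°, valid

α = atan 0.25 = 14.04°;  2α = 28.07°
edge 1: e_1 = (+1.29, -4.44);  n_1 = (-0.9603, -0.2790)
edge 3: e_3 = (-0.56, +2.97);  n_3 = (+0.9827, +0.1853)
∠(n_1, n_3) = 174.48°
δ = |180° − 174.48°| = 5.52°
5.52° ≤ 2α = 28.07°  →  valid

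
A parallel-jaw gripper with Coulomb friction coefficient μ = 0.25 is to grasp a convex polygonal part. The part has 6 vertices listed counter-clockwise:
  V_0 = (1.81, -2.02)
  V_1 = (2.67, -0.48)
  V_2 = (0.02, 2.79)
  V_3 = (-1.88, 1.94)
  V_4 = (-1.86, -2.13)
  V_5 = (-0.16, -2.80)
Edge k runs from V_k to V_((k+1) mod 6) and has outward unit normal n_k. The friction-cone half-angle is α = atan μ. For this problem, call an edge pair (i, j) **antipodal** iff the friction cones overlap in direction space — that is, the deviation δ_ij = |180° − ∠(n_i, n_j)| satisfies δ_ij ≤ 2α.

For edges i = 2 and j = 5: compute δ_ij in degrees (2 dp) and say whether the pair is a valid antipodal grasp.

α = atan 0.25 = 14.04°;  2α = 28.07°
edge 2: e_2 = (-1.90, -0.85);  n_2 = (-0.4084, +0.9128)
edge 5: e_5 = (+1.97, +0.78);  n_5 = (+0.3681, -0.9298)
∠(n_2, n_5) = 177.50°
δ = |180° − 177.50°| = 2.50°
2.50° ≤ 2α = 28.07°  →  valid

δ = 2.50°, valid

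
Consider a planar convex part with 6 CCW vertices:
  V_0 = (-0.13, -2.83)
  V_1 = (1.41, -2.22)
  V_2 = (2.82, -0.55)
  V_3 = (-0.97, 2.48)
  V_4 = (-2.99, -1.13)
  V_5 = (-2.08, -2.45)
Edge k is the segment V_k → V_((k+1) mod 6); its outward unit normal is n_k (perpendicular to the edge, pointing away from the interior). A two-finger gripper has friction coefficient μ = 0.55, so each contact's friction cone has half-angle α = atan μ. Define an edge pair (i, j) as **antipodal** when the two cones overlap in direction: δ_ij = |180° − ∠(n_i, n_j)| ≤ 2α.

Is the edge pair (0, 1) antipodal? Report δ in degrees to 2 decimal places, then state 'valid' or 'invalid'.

α = atan 0.55 = 28.81°;  2α = 57.62°
edge 0: e_0 = (+1.54, +0.61);  n_0 = (+0.3683, -0.9297)
edge 1: e_1 = (+1.41, +1.67);  n_1 = (+0.7641, -0.6451)
∠(n_0, n_1) = 28.22°
δ = |180° − 28.22°| = 151.78°
151.78° > 2α = 57.62°  →  invalid

δ = 151.78°, invalid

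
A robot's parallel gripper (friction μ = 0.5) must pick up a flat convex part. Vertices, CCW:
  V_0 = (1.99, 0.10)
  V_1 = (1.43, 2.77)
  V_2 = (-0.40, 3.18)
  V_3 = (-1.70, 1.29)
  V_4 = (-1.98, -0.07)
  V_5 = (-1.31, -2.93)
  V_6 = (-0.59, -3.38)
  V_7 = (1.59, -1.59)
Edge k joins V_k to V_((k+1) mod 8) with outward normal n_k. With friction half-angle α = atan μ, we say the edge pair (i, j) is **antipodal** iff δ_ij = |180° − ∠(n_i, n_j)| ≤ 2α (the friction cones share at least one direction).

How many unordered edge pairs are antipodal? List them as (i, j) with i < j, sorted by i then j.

count = 11; pairs: (0,2), (0,3), (0,4), (0,5), (1,5), (1,6), (2,6), (2,7), (3,6), (3,7), (4,7)

α = atan 0.5 = 26.57°;  2α = 53.13°
n_0 = (+0.9787, +0.2053)
n_1 = (+0.2186, +0.9758)
n_2 = (-0.8239, +0.5667)
n_3 = (-0.9795, +0.2017)
n_4 = (-0.9736, -0.2281)
n_5 = (-0.5300, -0.8480)
n_6 = (+0.6346, -0.7729)
n_7 = (+0.9731, -0.2303)
  (0,1): δ = 114.47°  ·
  (0,2): δ = 46.37°  ✓
  (0,3): δ = 23.48°  ✓
  (0,4): δ = 1.34°  ✓
  (0,5): δ = 46.15°  ✓
  (0,6): δ = 117.54°  ·
  (0,7): δ = 154.84°  ·
  (1,2): δ = 111.89°  ·
  (1,3): δ = 89.01°  ·
  (1,4): δ = 64.19°  ·
  (1,5): δ = 19.38°  ✓
  (1,6): δ = 52.02°  ✓
  (1,7): δ = 89.31°  ·
  (2,3): δ = 157.11°  ·
  (2,4): δ = 132.29°  ·
  (2,5): δ = 87.48°  ·
  (2,6): δ = 16.09°  ✓
  (2,7): δ = 21.21°  ✓
  (3,4): δ = 155.18°  ·
  (3,5): δ = 110.37°  ·
  (3,6): δ = 38.98°  ✓
  (3,7): δ = 1.68°  ✓
  (4,5): δ = 135.19°  ·
  (4,6): δ = 63.80°  ·
  (4,7): δ = 26.50°  ✓
  (5,6): δ = 108.61°  ·
  (5,7): δ = 71.31°  ·
  (6,7): δ = 142.71°  ·
antipodal pairs: 11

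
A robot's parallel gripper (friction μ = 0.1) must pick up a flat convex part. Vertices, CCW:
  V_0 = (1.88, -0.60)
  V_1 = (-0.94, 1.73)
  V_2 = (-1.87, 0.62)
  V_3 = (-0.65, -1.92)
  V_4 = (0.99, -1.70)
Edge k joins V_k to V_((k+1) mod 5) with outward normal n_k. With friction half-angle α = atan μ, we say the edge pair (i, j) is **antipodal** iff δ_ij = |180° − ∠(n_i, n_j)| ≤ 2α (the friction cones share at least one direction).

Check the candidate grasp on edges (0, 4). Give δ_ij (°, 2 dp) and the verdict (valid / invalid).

α = atan 0.1 = 5.71°;  2α = 11.42°
edge 0: e_0 = (-2.82, +2.33);  n_0 = (+0.6370, +0.7709)
edge 4: e_4 = (+0.89, +1.10);  n_4 = (+0.7774, -0.6290)
∠(n_0, n_4) = 89.41°
δ = |180° − 89.41°| = 90.59°
90.59° > 2α = 11.42°  →  invalid

δ = 90.59°, invalid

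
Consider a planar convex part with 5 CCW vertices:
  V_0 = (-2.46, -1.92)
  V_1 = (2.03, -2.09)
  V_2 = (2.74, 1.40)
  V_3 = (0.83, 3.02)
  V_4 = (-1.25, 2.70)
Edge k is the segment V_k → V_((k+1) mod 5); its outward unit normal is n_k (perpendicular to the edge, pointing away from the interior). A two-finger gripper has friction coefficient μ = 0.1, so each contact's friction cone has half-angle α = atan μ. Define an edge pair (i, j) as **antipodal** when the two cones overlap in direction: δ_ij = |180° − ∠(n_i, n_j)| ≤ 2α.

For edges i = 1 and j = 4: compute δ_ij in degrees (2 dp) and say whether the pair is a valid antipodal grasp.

δ = 3.18°, valid

α = atan 0.1 = 5.71°;  2α = 11.42°
edge 1: e_1 = (+0.71, +3.49);  n_1 = (+0.9799, -0.1994)
edge 4: e_4 = (-1.21, -4.62);  n_4 = (-0.9674, +0.2534)
∠(n_1, n_4) = 176.82°
δ = |180° − 176.82°| = 3.18°
3.18° ≤ 2α = 11.42°  →  valid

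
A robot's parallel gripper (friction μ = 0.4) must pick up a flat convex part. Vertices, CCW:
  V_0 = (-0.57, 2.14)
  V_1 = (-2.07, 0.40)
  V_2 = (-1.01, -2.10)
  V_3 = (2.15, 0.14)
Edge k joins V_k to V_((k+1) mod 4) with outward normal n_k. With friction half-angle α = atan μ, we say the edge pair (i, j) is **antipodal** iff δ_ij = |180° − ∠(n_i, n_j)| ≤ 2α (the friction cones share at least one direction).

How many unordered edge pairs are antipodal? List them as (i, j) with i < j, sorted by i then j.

count = 2; pairs: (0,2), (1,3)

α = atan 0.4 = 21.80°;  2α = 43.60°
n_0 = (-0.7574, +0.6529)
n_1 = (-0.9207, -0.3904)
n_2 = (+0.5783, -0.8158)
n_3 = (+0.5924, +0.8057)
  (0,1): δ = 116.26°  ·
  (0,2): δ = 13.91°  ✓
  (0,3): δ = 94.44°  ·
  (1,2): δ = 77.65°  ·
  (1,3): δ = 30.70°  ✓
  (2,3): δ = 71.66°  ·
antipodal pairs: 2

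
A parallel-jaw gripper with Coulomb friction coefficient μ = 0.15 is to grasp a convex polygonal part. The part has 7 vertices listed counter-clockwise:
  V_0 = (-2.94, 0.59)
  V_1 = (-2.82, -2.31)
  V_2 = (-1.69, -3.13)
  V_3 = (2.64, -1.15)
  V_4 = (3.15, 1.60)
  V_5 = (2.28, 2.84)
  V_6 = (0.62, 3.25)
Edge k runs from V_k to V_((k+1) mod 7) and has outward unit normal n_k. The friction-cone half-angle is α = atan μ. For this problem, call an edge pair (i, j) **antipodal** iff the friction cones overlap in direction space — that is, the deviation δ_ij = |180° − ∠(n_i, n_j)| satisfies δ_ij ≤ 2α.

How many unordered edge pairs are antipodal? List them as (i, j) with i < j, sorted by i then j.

α = atan 0.15 = 8.53°;  2α = 17.06°
n_0 = (-0.9991, -0.0413)
n_1 = (-0.5873, -0.8094)
n_2 = (+0.4159, -0.9094)
n_3 = (+0.9832, -0.1823)
n_4 = (+0.8186, +0.5743)
n_5 = (+0.2398, +0.9708)
n_6 = (-0.5986, +0.8011)
  (0,1): δ = 128.34°  ·
  (0,2): δ = 67.80°  ·
  (0,3): δ = 12.88°  ✓
  (0,4): δ = 32.68°  ·
  (0,5): δ = 73.76°  ·
  (0,6): δ = 124.40°  ·
  (1,2): δ = 119.46°  ·
  (1,3): δ = 64.54°  ·
  (1,4): δ = 18.98°  ·
  (1,5): δ = 22.09°  ·
  (1,6): δ = 72.73°  ·
  (2,3): δ = 125.08°  ·
  (2,4): δ = 79.52°  ·
  (2,5): δ = 38.45°  ·
  (2,6): δ = 12.19°  ✓
  (3,4): δ = 134.44°  ·
  (3,5): δ = 93.37°  ·
  (3,6): δ = 42.73°  ·
  (4,5): δ = 138.93°  ·
  (4,6): δ = 88.29°  ·
  (5,6): δ = 129.36°  ·
antipodal pairs: 2

count = 2; pairs: (0,3), (2,6)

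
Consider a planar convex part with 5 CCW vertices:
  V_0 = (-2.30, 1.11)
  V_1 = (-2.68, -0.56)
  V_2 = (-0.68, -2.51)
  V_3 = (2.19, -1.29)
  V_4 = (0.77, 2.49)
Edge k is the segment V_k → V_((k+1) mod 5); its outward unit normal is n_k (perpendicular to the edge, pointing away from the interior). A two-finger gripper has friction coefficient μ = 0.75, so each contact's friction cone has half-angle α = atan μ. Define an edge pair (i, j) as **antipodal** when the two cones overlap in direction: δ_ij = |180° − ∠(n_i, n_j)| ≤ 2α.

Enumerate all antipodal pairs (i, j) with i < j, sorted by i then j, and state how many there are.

α = atan 0.75 = 36.87°;  2α = 73.74°
n_0 = (-0.9751, +0.2219)
n_1 = (-0.6981, -0.7160)
n_2 = (+0.3912, -0.9203)
n_3 = (+0.9361, +0.3517)
n_4 = (-0.4100, +0.9121)
  (0,1): δ = 121.46°  ·
  (0,2): δ = 54.15°  ✓
  (0,3): δ = 33.41°  ✓
  (0,4): δ = 127.02°  ·
  (1,2): δ = 112.70°  ·
  (1,3): δ = 25.14°  ✓
  (1,4): δ = 68.48°  ✓
  (2,3): δ = 92.44°  ·
  (2,4): δ = 1.17°  ✓
  (3,4): δ = 86.38°  ·
antipodal pairs: 5

count = 5; pairs: (0,2), (0,3), (1,3), (1,4), (2,4)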